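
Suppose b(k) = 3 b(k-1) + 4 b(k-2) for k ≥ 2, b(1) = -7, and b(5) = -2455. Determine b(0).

-5

Let b(0) = y.
b(2) = -21 + 4y
b(3) = -91 + 12y
b(4) = -357 + 52y
b(5) = -1435 + 204y
So -1435 + 204y = -2455, giving y = -5.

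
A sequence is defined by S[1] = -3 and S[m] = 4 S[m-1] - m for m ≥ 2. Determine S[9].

S[2] = 4·(-3) - 2 = -14
S[3] = 4·(-14) - 3 = -59
S[4] = 4·(-59) - 4 = -240
S[5] = 4·(-240) - 5 = -965
S[6] = 4·(-965) - 6 = -3866
S[7] = 4·(-3866) - 7 = -15471
S[8] = 4·(-15471) - 8 = -61892
S[9] = 4·(-61892) - 9 = -247577

-247577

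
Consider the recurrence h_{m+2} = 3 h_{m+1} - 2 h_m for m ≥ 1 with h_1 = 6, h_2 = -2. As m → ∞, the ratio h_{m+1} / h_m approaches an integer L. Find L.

The characteristic equation is r^2 - 3r + 2 = 0, which factors as (r - 2)(r - 1) = 0.
So the roots are 2 and 1. Since |2| > |1| and the coefficient of 2^m is non-zero, the ratio tends to 2.

2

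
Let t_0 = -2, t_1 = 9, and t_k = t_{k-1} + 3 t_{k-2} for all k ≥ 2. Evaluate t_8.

t_2 = 9 + 3·(-2) = 3
t_3 = 3 + 3·9 = 30
t_4 = 30 + 3·3 = 39
t_5 = 39 + 3·30 = 129
t_6 = 129 + 3·39 = 246
t_7 = 246 + 3·129 = 633
t_8 = 633 + 3·246 = 1371

1371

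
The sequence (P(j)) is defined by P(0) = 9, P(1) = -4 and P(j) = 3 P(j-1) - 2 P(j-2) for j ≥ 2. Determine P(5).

-394

P(2) = 3(-4) - 2(9) = -30
P(3) = 3(-30) - 2(-4) = -82
P(4) = 3(-82) - 2(-30) = -186
P(5) = 3(-186) - 2(-82) = -394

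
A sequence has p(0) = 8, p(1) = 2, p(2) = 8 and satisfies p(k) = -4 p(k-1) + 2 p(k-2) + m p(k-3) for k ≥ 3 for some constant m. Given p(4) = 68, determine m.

2

p(3) = -28 + 8m
p(4) = 128 - 30m
So 128 - 30m = 68, giving m = 2.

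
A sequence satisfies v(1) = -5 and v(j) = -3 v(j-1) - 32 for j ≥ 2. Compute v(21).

10460353195

The fixed point is -32/(1 + 3) = -8, so v(j) + 8 = -3(v(j-1) + 8).
Hence v(j) = 3·(-3)^{j-1} - 8.
v(21) = 3·(-3)^{20} - 8 = 3·3486784401 - 8 = 10460353195.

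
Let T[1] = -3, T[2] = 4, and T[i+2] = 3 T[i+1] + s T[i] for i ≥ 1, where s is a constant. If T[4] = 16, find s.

4

T[3] = 12 - 3s
T[4] = 36 - 5s
So 36 - 5s = 16, giving s = 4.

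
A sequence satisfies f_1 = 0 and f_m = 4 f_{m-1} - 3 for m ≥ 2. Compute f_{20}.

-274877906943

The fixed point is -3/(1 - 4) = 1, so f_m - 1 = 4(f_{m-1} - 1).
Hence f_m = -1·4^{m-1} + 1.
f_{20} = -1·4^{19} + 1 = -1·274877906944 + 1 = -274877906943.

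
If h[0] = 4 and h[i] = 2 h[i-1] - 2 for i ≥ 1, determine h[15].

The fixed point is -2/(1 - 2) = 2, so h[i] - 2 = 2(h[i-1] - 2).
Hence h[i] = 2·2^i + 2.
h[15] = 2·2^{15} + 2 = 2·32768 + 2 = 65538.

65538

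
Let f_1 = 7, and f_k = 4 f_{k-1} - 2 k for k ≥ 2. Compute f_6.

f_2 = 4(7) - 4 = 24
f_3 = 4(24) - 6 = 90
f_4 = 4(90) - 8 = 352
f_5 = 4(352) - 10 = 1398
f_6 = 4(1398) - 12 = 5580

5580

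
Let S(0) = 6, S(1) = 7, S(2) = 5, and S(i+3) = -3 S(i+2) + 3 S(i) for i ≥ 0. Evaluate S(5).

-21

S(3) = -3*5 + 3*6 = 3
S(4) = -3*3 + 3*7 = 12
S(5) = -3*12 + 3*5 = -21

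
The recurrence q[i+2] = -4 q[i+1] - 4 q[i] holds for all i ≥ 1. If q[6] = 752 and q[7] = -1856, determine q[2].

Rearranging, q[i-2] = (q[i] + 4 q[i-1]) / -4.
q[5] = (-1856 + 4*752) / -4 = 1152/-4 = -288
q[4] = (752 + 4*(-288)) / -4 = -400/-4 = 100
q[3] = (-288 + 4*100) / -4 = 112/-4 = -28
q[2] = (100 + 4*(-28)) / -4 = -12/-4 = 3

3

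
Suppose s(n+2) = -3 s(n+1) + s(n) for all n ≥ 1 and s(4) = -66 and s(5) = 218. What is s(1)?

Rearranging, s(n-2) = s(n) + 3 s(n-1).
s(3) = 218 + 3·(-66) = 20
s(2) = -66 + 3·20 = -6
s(1) = 20 + 3·(-6) = 2

2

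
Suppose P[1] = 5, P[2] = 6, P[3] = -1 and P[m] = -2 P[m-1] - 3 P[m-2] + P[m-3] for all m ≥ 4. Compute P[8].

P[4] = -2(-1) - 3(6) + 5 = -11
P[5] = -2(-11) - 3(-1) + 6 = 31
P[6] = -2(31) - 3(-11) + (-1) = -30
P[7] = -2(-30) - 3(31) + (-11) = -44
P[8] = -2(-44) - 3(-30) + 31 = 209

209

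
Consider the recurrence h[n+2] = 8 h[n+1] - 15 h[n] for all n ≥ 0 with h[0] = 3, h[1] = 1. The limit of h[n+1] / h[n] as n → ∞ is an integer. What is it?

The characteristic equation is r^2 - 8r + 15 = 0, which factors as (r - 5)(r - 3) = 0.
So the roots are 5 and 3. Since |5| > |3| and the coefficient of 5^n is non-zero, the ratio tends to 5.

5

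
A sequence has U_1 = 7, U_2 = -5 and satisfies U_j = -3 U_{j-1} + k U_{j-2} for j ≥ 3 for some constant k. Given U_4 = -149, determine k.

4

U_3 = 15 + 7k
U_4 = -45 - 26k
So -45 - 26k = -149, giving k = 4.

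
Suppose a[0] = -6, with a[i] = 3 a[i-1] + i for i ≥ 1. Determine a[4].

-428

a[1] = 3·(-6) + 1 = -17
a[2] = 3·(-17) + 2 = -49
a[3] = 3·(-49) + 3 = -144
a[4] = 3·(-144) + 4 = -428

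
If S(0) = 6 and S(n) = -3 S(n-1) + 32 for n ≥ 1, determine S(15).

The fixed point is 32/(1 + 3) = 8, so S(n) - 8 = -3(S(n-1) - 8).
Hence S(n) = -2·(-3)^n + 8.
S(15) = -2·(-3)^{15} + 8 = -2·-14348907 + 8 = 28697822.

28697822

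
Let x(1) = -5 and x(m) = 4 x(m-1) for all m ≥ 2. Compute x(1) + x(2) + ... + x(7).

-27305

x(2) = 4*(-5) = -20
x(3) = 4*(-20) = -80
x(4) = 4*(-80) = -320
x(5) = 4*(-320) = -1280
x(6) = 4*(-1280) = -5120
x(7) = 4*(-5120) = -20480
Sum = (-5) + (-20) + (-80) + (-320) + (-1280) + (-5120) + (-20480) = -27305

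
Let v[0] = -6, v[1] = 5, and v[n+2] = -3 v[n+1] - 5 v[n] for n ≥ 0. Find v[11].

v[2] = -3(5) - 5(-6) = 15
v[3] = -3(15) - 5(5) = -70
v[4] = -3(-70) - 5(15) = 135
v[5] = -3(135) - 5(-70) = -55
v[6] = -3(-55) - 5(135) = -510
v[7] = -3(-510) - 5(-55) = 1805
v[8] = -3(1805) - 5(-510) = -2865
v[9] = -3(-2865) - 5(1805) = -430
v[10] = -3(-430) - 5(-2865) = 15615
v[11] = -3(15615) - 5(-430) = -44695

-44695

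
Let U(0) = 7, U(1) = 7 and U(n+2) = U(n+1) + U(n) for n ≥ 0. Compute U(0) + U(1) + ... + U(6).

U(2) = 7 + 7 = 14
U(3) = 14 + 7 = 21
U(4) = 21 + 14 = 35
U(5) = 35 + 21 = 56
U(6) = 56 + 35 = 91
Sum = 7 + 7 + 14 + 21 + 35 + 56 + 91 = 231

231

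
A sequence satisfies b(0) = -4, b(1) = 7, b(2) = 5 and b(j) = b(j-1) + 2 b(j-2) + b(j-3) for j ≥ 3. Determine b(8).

671

b(3) = 5 + 2·7 + (-4) = 15
b(4) = 15 + 2·5 + 7 = 32
b(5) = 32 + 2·15 + 5 = 67
b(6) = 67 + 2·32 + 15 = 146
b(7) = 146 + 2·67 + 32 = 312
b(8) = 312 + 2·146 + 67 = 671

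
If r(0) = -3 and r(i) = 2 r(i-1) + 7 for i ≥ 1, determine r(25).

The fixed point is 7/(1 - 2) = -7, so r(i) + 7 = 2(r(i-1) + 7).
Hence r(i) = 4·2^i - 7.
r(25) = 4·2^{25} - 7 = 4·33554432 - 7 = 134217721.

134217721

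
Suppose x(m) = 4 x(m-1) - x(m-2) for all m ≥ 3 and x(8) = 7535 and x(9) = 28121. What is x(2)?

Rearranging, x(m-2) = -(x(m) - 4 x(m-1)).
x(7) = -(28121 - 4·7535) = 2019
x(6) = -(7535 - 4·2019) = 541
x(5) = -(2019 - 4·541) = 145
x(4) = -(541 - 4·145) = 39
x(3) = -(145 - 4·39) = 11
x(2) = -(39 - 4·11) = 5

5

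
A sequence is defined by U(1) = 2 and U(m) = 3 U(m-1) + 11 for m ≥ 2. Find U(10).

U(2) = 3(2) + 11 = 17
U(3) = 3(17) + 11 = 62
U(4) = 3(62) + 11 = 197
U(5) = 3(197) + 11 = 602
U(6) = 3(602) + 11 = 1817
U(7) = 3(1817) + 11 = 5462
U(8) = 3(5462) + 11 = 16397
U(9) = 3(16397) + 11 = 49202
U(10) = 3(49202) + 11 = 147617

147617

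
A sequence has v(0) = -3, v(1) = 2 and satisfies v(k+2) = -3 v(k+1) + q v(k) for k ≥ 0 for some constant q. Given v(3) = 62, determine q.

v(2) = -6 - 3q
v(3) = 18 + 11q
So 18 + 11q = 62, giving q = 4.

4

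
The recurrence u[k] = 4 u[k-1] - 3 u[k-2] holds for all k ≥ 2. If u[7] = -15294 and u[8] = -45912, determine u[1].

-6

Rearranging, u[k-2] = (u[k] - 4 u[k-1]) / -3.
u[6] = (-45912 - 4·(-15294)) / -3 = 15264/-3 = -5088
u[5] = (-15294 - 4·(-5088)) / -3 = 5058/-3 = -1686
u[4] = (-5088 - 4·(-1686)) / -3 = 1656/-3 = -552
u[3] = (-1686 - 4·(-552)) / -3 = 522/-3 = -174
u[2] = (-552 - 4·(-174)) / -3 = 144/-3 = -48
u[1] = (-174 - 4·(-48)) / -3 = 18/-3 = -6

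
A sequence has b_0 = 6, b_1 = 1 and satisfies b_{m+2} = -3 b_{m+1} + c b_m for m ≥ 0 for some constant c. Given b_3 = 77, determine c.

b_2 = -3 + 6c
b_3 = 9 - 17c
So 9 - 17c = 77, giving c = -4.

-4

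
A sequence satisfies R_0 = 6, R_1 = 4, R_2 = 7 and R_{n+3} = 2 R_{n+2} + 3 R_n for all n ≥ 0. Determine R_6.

R_3 = 2*7 + 3*6 = 32
R_4 = 2*32 + 3*4 = 76
R_5 = 2*76 + 3*7 = 173
R_6 = 2*173 + 3*32 = 442

442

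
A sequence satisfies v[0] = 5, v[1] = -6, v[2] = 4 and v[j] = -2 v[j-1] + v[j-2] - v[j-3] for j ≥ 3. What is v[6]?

305

v[3] = -2·4 + (-6) - 5 = -19
v[4] = -2·(-19) + 4 - (-6) = 48
v[5] = -2·48 + (-19) - 4 = -119
v[6] = -2·(-119) + 48 - (-19) = 305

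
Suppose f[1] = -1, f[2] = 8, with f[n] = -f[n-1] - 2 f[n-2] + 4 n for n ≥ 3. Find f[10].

-50

f[3] = -8 - 2(-1) + 12 = 6
f[4] = -6 - 2(8) + 16 = -6
f[5] = -(-6) - 2(6) + 20 = 14
f[6] = -14 - 2(-6) + 24 = 22
f[7] = -22 - 2(14) + 28 = -22
f[8] = -(-22) - 2(22) + 32 = 10
f[9] = -10 - 2(-22) + 36 = 70
f[10] = -70 - 2(10) + 40 = -50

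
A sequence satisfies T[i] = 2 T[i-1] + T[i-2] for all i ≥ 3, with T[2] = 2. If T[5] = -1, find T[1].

-5

Let T[1] = y.
T[3] = 4 + y
T[4] = 10 + 2y
T[5] = 24 + 5y
So 24 + 5y = -1, giving y = -5.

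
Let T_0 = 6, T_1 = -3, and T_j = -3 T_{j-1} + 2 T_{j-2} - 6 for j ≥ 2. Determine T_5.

-705

T_2 = -3·(-3) + 2·6 - 6 = 15
T_3 = -3·15 + 2·(-3) - 6 = -57
T_4 = -3·(-57) + 2·15 - 6 = 195
T_5 = -3·195 + 2·(-57) - 6 = -705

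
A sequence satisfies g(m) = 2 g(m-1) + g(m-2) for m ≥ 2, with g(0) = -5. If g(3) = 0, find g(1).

Let g(1) = z.
g(2) = -5 + 2z
g(3) = -10 + 5z
So -10 + 5z = 0, giving z = 2.

2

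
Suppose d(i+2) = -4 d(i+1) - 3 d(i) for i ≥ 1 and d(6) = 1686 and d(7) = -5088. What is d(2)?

6

Rearranging, d(i-2) = (d(i) + 4 d(i-1)) / -3.
d(5) = (-5088 + 4*1686) / -3 = 1656/-3 = -552
d(4) = (1686 + 4*(-552)) / -3 = -522/-3 = 174
d(3) = (-552 + 4*174) / -3 = 144/-3 = -48
d(2) = (174 + 4*(-48)) / -3 = -18/-3 = 6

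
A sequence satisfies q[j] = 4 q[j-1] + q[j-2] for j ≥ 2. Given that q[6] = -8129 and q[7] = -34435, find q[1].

Rearranging, q[j-2] = q[j] - 4 q[j-1].
q[5] = -34435 - 4*(-8129) = -1919
q[4] = -8129 - 4*(-1919) = -453
q[3] = -1919 - 4*(-453) = -107
q[2] = -453 - 4*(-107) = -25
q[1] = -107 - 4*(-25) = -7

-7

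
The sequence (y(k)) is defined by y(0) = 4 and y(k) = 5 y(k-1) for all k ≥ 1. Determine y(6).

62500

y(1) = 5(4) = 20
y(2) = 5(20) = 100
y(3) = 5(100) = 500
y(4) = 5(500) = 2500
y(5) = 5(2500) = 12500
y(6) = 5(12500) = 62500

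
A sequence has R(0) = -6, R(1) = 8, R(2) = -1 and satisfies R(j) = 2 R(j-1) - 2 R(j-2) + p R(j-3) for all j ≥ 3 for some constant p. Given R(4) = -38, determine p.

1

R(3) = -18 - 6p
R(4) = -34 - 4p
So -34 - 4p = -38, giving p = 1.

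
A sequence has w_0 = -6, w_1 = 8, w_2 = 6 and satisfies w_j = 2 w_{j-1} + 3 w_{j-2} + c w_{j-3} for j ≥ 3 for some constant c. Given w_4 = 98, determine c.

-2

w_3 = 36 - 6c
w_4 = 90 - 4c
So 90 - 4c = 98, giving c = -2.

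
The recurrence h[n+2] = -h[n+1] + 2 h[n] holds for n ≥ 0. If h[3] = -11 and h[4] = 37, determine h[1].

1

Rearranging, h[n-2] = (h[n] + h[n-1]) / 2.
h[2] = (37 + (-11)) / 2 = 26/2 = 13
h[1] = (-11 + 13) / 2 = 2/2 = 1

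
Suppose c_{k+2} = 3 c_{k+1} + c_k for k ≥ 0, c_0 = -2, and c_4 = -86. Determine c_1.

Let c_1 = v.
c_2 = -2 + 3v
c_3 = -6 + 10v
c_4 = -20 + 33v
So -20 + 33v = -86, giving v = -2.

-2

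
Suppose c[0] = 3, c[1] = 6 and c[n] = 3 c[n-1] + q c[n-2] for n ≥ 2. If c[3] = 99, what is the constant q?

c[2] = 18 + 3q
c[3] = 54 + 15q
So 54 + 15q = 99, giving q = 3.

3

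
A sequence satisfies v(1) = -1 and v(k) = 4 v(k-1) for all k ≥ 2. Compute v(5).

-256

v(2) = 4(-1) = -4
v(3) = 4(-4) = -16
v(4) = 4(-16) = -64
v(5) = 4(-64) = -256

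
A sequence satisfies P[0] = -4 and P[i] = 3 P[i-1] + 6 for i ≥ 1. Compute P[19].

The fixed point is 6/(1 - 3) = -3, so P[i] + 3 = 3(P[i-1] + 3).
Hence P[i] = -1·3^i - 3.
P[19] = -1·3^{19} - 3 = -1·1162261467 - 3 = -1162261470.

-1162261470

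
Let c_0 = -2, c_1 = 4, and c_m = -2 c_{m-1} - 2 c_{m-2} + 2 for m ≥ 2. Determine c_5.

c_2 = -2*4 - 2*(-2) + 2 = -2
c_3 = -2*(-2) - 2*4 + 2 = -2
c_4 = -2*(-2) - 2*(-2) + 2 = 10
c_5 = -2*10 - 2*(-2) + 2 = -14

-14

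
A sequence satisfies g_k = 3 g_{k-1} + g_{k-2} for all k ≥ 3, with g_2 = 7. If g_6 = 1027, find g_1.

8

Let g_1 = y.
g_3 = 21 + y
g_4 = 70 + 3y
g_5 = 231 + 10y
g_6 = 763 + 33y
So 763 + 33y = 1027, giving y = 8.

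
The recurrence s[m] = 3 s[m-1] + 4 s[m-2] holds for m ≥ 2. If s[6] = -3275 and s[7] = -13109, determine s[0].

Rearranging, s[m-2] = (s[m] - 3 s[m-1]) / 4.
s[5] = (-13109 - 3*(-3275)) / 4 = -3284/4 = -821
s[4] = (-3275 - 3*(-821)) / 4 = -812/4 = -203
s[3] = (-821 - 3*(-203)) / 4 = -212/4 = -53
s[2] = (-203 - 3*(-53)) / 4 = -44/4 = -11
s[1] = (-53 - 3*(-11)) / 4 = -20/4 = -5
s[0] = (-11 - 3*(-5)) / 4 = 4/4 = 1

1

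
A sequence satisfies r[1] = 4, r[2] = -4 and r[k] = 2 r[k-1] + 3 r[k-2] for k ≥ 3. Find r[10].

-4

r[3] = 2*(-4) + 3*4 = 4
r[4] = 2*4 + 3*(-4) = -4
r[5] = 2*(-4) + 3*4 = 4
r[6] = 2*4 + 3*(-4) = -4
r[7] = 2*(-4) + 3*4 = 4
r[8] = 2*4 + 3*(-4) = -4
r[9] = 2*(-4) + 3*4 = 4
r[10] = 2*4 + 3*(-4) = -4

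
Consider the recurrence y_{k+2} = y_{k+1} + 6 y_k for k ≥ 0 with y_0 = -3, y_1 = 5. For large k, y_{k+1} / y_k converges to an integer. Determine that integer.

3

The characteristic equation is r^2 - r - 6 = 0, which factors as (r - 3)(r + 2) = 0.
So the roots are 3 and -2. Since |3| > |-2| and the coefficient of 3^k is non-zero, the ratio tends to 3.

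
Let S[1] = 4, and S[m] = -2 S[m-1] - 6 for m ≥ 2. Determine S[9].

S[2] = -2(4) - 6 = -14
S[3] = -2(-14) - 6 = 22
S[4] = -2(22) - 6 = -50
S[5] = -2(-50) - 6 = 94
S[6] = -2(94) - 6 = -194
S[7] = -2(-194) - 6 = 382
S[8] = -2(382) - 6 = -770
S[9] = -2(-770) - 6 = 1534

1534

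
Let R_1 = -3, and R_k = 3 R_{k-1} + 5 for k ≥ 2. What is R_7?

-367

R_2 = 3*(-3) + 5 = -4
R_3 = 3*(-4) + 5 = -7
R_4 = 3*(-7) + 5 = -16
R_5 = 3*(-16) + 5 = -43
R_6 = 3*(-43) + 5 = -124
R_7 = 3*(-124) + 5 = -367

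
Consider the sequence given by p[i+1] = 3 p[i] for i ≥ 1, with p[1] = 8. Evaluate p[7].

5832

p[2] = 3·8 = 24
p[3] = 3·24 = 72
p[4] = 3·72 = 216
p[5] = 3·216 = 648
p[6] = 3·648 = 1944
p[7] = 3·1944 = 5832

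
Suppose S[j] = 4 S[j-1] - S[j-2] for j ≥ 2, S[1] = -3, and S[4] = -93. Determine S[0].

-5

Let S[0] = x.
S[2] = -12 - x
S[3] = -45 - 4x
S[4] = -168 - 15x
So -168 - 15x = -93, giving x = -5.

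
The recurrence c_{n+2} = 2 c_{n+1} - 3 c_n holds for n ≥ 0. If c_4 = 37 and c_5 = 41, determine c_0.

-3

Rearranging, c_{n-2} = (c_n - 2 c_{n-1}) / -3.
c_3 = (41 - 2·37) / -3 = -33/-3 = 11
c_2 = (37 - 2·11) / -3 = 15/-3 = -5
c_1 = (11 - 2·(-5)) / -3 = 21/-3 = -7
c_0 = (-5 - 2·(-7)) / -3 = 9/-3 = -3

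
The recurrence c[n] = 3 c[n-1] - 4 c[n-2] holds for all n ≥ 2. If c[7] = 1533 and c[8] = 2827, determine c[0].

7

Rearranging, c[n-2] = (c[n] - 3 c[n-1]) / -4.
c[6] = (2827 - 3(1533)) / -4 = -1772/-4 = 443
c[5] = (1533 - 3(443)) / -4 = 204/-4 = -51
c[4] = (443 - 3(-51)) / -4 = 596/-4 = -149
c[3] = (-51 - 3(-149)) / -4 = 396/-4 = -99
c[2] = (-149 - 3(-99)) / -4 = 148/-4 = -37
c[1] = (-99 - 3(-37)) / -4 = 12/-4 = -3
c[0] = (-37 - 3(-3)) / -4 = -28/-4 = 7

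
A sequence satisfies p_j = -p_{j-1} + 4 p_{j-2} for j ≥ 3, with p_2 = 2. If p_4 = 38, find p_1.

Let p_1 = z.
p_3 = -2 + 4z
p_4 = 10 - 4z
So 10 - 4z = 38, giving z = -7.

-7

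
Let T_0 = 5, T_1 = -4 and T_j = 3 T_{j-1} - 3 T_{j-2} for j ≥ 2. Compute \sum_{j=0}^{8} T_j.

310

T_2 = 3·(-4) - 3·5 = -27
T_3 = 3·(-27) - 3·(-4) = -69
T_4 = 3·(-69) - 3·(-27) = -126
T_5 = 3·(-126) - 3·(-69) = -171
T_6 = 3·(-171) - 3·(-126) = -135
T_7 = 3·(-135) - 3·(-171) = 108
T_8 = 3·108 - 3·(-135) = 729
Sum = 5 + (-4) + (-27) + (-69) + (-126) + (-171) + (-135) + 108 + 729 = 310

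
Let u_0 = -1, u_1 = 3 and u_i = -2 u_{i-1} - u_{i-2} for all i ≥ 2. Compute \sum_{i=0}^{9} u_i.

10

u_2 = -2·3 - (-1) = -5
u_3 = -2·(-5) - 3 = 7
u_4 = -2·7 - (-5) = -9
u_5 = -2·(-9) - 7 = 11
u_6 = -2·11 - (-9) = -13
u_7 = -2·(-13) - 11 = 15
u_8 = -2·15 - (-13) = -17
u_9 = -2·(-17) - 15 = 19
Sum = (-1) + 3 + (-5) + 7 + (-9) + 11 + (-13) + 15 + (-17) + 19 = 10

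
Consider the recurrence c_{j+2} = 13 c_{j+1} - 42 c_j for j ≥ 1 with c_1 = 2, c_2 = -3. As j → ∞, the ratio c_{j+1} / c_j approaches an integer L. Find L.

7

The characteristic equation is r^2 - 13r + 42 = 0, which factors as (r - 7)(r - 6) = 0.
So the roots are 7 and 6. Since |7| > |6| and the coefficient of 7^j is non-zero, the ratio tends to 7.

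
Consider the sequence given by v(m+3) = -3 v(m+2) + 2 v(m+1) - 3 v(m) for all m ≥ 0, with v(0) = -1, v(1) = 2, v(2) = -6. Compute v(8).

v(3) = -3(-6) + 2(2) - 3(-1) = 25
v(4) = -3(25) + 2(-6) - 3(2) = -93
v(5) = -3(-93) + 2(25) - 3(-6) = 347
v(6) = -3(347) + 2(-93) - 3(25) = -1302
v(7) = -3(-1302) + 2(347) - 3(-93) = 4879
v(8) = -3(4879) + 2(-1302) - 3(347) = -18282

-18282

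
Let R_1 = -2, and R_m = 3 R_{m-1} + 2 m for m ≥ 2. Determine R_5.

R_2 = 3*(-2) + 4 = -2
R_3 = 3*(-2) + 6 = 0
R_4 = 3*0 + 8 = 8
R_5 = 3*8 + 10 = 34

34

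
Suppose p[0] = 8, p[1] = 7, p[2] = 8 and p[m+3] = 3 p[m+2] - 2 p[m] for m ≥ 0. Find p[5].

14

p[3] = 3*8 - 2*8 = 8
p[4] = 3*8 - 2*7 = 10
p[5] = 3*10 - 2*8 = 14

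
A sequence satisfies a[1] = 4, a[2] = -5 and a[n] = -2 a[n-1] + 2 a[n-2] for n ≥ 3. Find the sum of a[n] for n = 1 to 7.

703

a[3] = -2(-5) + 2(4) = 18
a[4] = -2(18) + 2(-5) = -46
a[5] = -2(-46) + 2(18) = 128
a[6] = -2(128) + 2(-46) = -348
a[7] = -2(-348) + 2(128) = 952
Sum = 4 + (-5) + 18 + (-46) + 128 + (-348) + 952 = 703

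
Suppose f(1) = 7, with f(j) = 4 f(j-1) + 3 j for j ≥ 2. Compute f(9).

f(2) = 4(7) + 6 = 34
f(3) = 4(34) + 9 = 145
f(4) = 4(145) + 12 = 592
f(5) = 4(592) + 15 = 2383
f(6) = 4(2383) + 18 = 9550
f(7) = 4(9550) + 21 = 38221
f(8) = 4(38221) + 24 = 152908
f(9) = 4(152908) + 27 = 611659

611659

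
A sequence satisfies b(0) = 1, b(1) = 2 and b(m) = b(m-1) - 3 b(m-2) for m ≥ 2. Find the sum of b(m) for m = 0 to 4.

b(2) = 2 - 3(1) = -1
b(3) = (-1) - 3(2) = -7
b(4) = (-7) - 3(-1) = -4
Sum = 1 + 2 + (-1) + (-7) + (-4) = -9

-9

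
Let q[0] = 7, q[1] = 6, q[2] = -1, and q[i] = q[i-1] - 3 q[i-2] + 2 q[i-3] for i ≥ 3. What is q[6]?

-17

q[3] = (-1) - 3*6 + 2*7 = -5
q[4] = (-5) - 3*(-1) + 2*6 = 10
q[5] = 10 - 3*(-5) + 2*(-1) = 23
q[6] = 23 - 3*10 + 2*(-5) = -17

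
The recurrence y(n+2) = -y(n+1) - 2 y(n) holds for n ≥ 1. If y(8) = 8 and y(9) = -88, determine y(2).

Rearranging, y(n-2) = (y(n) + y(n-1)) / -2.
y(7) = (-88 + 8) / -2 = -80/-2 = 40
y(6) = (8 + 40) / -2 = 48/-2 = -24
y(5) = (40 + (-24)) / -2 = 16/-2 = -8
y(4) = (-24 + (-8)) / -2 = -32/-2 = 16
y(3) = (-8 + 16) / -2 = 8/-2 = -4
y(2) = (16 + (-4)) / -2 = 12/-2 = -6

-6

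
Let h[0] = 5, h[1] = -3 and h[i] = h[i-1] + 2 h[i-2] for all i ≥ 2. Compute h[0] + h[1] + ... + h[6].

89

h[2] = (-3) + 2(5) = 7
h[3] = 7 + 2(-3) = 1
h[4] = 1 + 2(7) = 15
h[5] = 15 + 2(1) = 17
h[6] = 17 + 2(15) = 47
Sum = 5 + (-3) + 7 + 1 + 15 + 17 + 47 = 89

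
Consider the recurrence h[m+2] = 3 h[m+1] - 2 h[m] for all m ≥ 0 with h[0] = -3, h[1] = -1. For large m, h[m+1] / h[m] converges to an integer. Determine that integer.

2

The characteristic equation is r^2 - 3r + 2 = 0, which factors as (r - 2)(r - 1) = 0.
So the roots are 2 and 1. Since |2| > |1| and the coefficient of 2^m is non-zero, the ratio tends to 2.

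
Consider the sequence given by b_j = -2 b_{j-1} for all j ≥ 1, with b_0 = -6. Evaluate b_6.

b_1 = -2*(-6) = 12
b_2 = -2*12 = -24
b_3 = -2*(-24) = 48
b_4 = -2*48 = -96
b_5 = -2*(-96) = 192
b_6 = -2*192 = -384

-384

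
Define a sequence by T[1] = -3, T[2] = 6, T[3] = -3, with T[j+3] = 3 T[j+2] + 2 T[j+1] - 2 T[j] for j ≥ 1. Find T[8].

543

T[4] = 3(-3) + 2(6) - 2(-3) = 9
T[5] = 3(9) + 2(-3) - 2(6) = 9
T[6] = 3(9) + 2(9) - 2(-3) = 51
T[7] = 3(51) + 2(9) - 2(9) = 153
T[8] = 3(153) + 2(51) - 2(9) = 543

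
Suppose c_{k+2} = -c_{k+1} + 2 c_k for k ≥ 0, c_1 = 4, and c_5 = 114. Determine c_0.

-7

Let c_0 = v.
c_2 = -4 + 2v
c_3 = 12 - 2v
c_4 = -20 + 6v
c_5 = 44 - 10v
So 44 - 10v = 114, giving v = -7.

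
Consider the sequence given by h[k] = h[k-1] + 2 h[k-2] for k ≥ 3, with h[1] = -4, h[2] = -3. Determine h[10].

-1193

h[3] = (-3) + 2·(-4) = -11
h[4] = (-11) + 2·(-3) = -17
h[5] = (-17) + 2·(-11) = -39
h[6] = (-39) + 2·(-17) = -73
h[7] = (-73) + 2·(-39) = -151
h[8] = (-151) + 2·(-73) = -297
h[9] = (-297) + 2·(-151) = -599
h[10] = (-599) + 2·(-297) = -1193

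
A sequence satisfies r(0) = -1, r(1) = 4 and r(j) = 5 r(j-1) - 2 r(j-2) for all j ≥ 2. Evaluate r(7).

r(2) = 5(4) - 2(-1) = 22
r(3) = 5(22) - 2(4) = 102
r(4) = 5(102) - 2(22) = 466
r(5) = 5(466) - 2(102) = 2126
r(6) = 5(2126) - 2(466) = 9698
r(7) = 5(9698) - 2(2126) = 44238

44238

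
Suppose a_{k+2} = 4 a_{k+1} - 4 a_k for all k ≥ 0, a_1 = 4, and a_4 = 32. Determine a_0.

Let a_0 = v.
a_2 = 16 - 4v
a_3 = 48 - 16v
a_4 = 128 - 48v
So 128 - 48v = 32, giving v = 2.

2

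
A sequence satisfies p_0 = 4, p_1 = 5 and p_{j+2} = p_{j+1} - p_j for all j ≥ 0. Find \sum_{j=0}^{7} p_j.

9

p_2 = 5 - 4 = 1
p_3 = 1 - 5 = -4
p_4 = (-4) - 1 = -5
p_5 = (-5) - (-4) = -1
p_6 = (-1) - (-5) = 4
p_7 = 4 - (-1) = 5
Sum = 4 + 5 + 1 + (-4) + (-5) + (-1) + 4 + 5 = 9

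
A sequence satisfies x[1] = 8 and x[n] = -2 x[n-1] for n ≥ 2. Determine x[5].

x[2] = -2(8) = -16
x[3] = -2(-16) = 32
x[4] = -2(32) = -64
x[5] = -2(-64) = 128

128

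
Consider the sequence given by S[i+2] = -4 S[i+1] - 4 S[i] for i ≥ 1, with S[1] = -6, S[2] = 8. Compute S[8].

-1024

S[3] = -4(8) - 4(-6) = -8
S[4] = -4(-8) - 4(8) = 0
S[5] = -4(0) - 4(-8) = 32
S[6] = -4(32) - 4(0) = -128
S[7] = -4(-128) - 4(32) = 384
S[8] = -4(384) - 4(-128) = -1024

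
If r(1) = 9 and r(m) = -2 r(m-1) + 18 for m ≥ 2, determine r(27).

201326598

The fixed point is 18/(1 + 2) = 6, so r(m) - 6 = -2(r(m-1) - 6).
Hence r(m) = 3·(-2)^{m-1} + 6.
r(27) = 3·(-2)^{26} + 6 = 3·67108864 + 6 = 201326598.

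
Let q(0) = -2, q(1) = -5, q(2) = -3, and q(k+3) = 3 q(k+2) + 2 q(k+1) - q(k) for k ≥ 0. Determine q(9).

-27605

q(3) = 3·(-3) + 2·(-5) - (-2) = -17
q(4) = 3·(-17) + 2·(-3) - (-5) = -52
q(5) = 3·(-52) + 2·(-17) - (-3) = -187
q(6) = 3·(-187) + 2·(-52) - (-17) = -648
q(7) = 3·(-648) + 2·(-187) - (-52) = -2266
q(8) = 3·(-2266) + 2·(-648) - (-187) = -7907
q(9) = 3·(-7907) + 2·(-2266) - (-648) = -27605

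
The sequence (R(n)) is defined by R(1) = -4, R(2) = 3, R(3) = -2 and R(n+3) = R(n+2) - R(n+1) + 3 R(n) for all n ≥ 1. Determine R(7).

R(4) = (-2) - 3 + 3*(-4) = -17
R(5) = (-17) - (-2) + 3*3 = -6
R(6) = (-6) - (-17) + 3*(-2) = 5
R(7) = 5 - (-6) + 3*(-17) = -40

-40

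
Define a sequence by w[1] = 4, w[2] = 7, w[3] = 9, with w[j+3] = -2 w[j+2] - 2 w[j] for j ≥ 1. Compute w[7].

240

w[4] = -2(9) - 2(4) = -26
w[5] = -2(-26) - 2(7) = 38
w[6] = -2(38) - 2(9) = -94
w[7] = -2(-94) - 2(-26) = 240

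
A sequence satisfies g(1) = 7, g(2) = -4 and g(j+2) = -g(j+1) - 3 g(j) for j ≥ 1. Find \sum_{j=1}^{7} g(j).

g(3) = -(-4) - 3*7 = -17
g(4) = -(-17) - 3*(-4) = 29
g(5) = -29 - 3*(-17) = 22
g(6) = -22 - 3*29 = -109
g(7) = -(-109) - 3*22 = 43
Sum = 7 + (-4) + (-17) + 29 + 22 + (-109) + 43 = -29

-29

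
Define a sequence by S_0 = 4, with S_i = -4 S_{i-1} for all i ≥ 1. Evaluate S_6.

16384

S_1 = -4·4 = -16
S_2 = -4·(-16) = 64
S_3 = -4·64 = -256
S_4 = -4·(-256) = 1024
S_5 = -4·1024 = -4096
S_6 = -4·(-4096) = 16384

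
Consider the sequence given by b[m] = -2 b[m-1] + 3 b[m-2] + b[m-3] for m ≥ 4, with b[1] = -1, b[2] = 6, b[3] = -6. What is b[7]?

-623

b[4] = -2*(-6) + 3*6 + (-1) = 29
b[5] = -2*29 + 3*(-6) + 6 = -70
b[6] = -2*(-70) + 3*29 + (-6) = 221
b[7] = -2*221 + 3*(-70) + 29 = -623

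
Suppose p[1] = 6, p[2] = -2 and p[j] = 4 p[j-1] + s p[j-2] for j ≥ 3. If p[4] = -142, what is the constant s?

-5

p[3] = -8 + 6s
p[4] = -32 + 22s
So -32 + 22s = -142, giving s = -5.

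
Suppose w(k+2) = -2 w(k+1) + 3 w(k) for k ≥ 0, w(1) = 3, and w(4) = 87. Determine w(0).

7

Let w(0) = z.
w(2) = -6 + 3z
w(3) = 21 - 6z
w(4) = -60 + 21z
So -60 + 21z = 87, giving z = 7.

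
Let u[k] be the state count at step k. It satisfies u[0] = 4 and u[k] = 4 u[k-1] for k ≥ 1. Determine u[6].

u[1] = 4(4) = 16
u[2] = 4(16) = 64
u[3] = 4(64) = 256
u[4] = 4(256) = 1024
u[5] = 4(1024) = 4096
u[6] = 4(4096) = 16384

16384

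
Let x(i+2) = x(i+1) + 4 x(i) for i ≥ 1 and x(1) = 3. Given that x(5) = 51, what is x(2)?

Let x(2) = z.
x(3) = 12 + z
x(4) = 12 + 5z
x(5) = 60 + 9z
So 60 + 9z = 51, giving z = -1.

-1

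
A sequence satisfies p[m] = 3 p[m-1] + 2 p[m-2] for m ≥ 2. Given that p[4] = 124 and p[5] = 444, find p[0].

Rearranging, p[m-2] = (p[m] - 3 p[m-1]) / 2.
p[3] = (444 - 3·124) / 2 = 72/2 = 36
p[2] = (124 - 3·36) / 2 = 16/2 = 8
p[1] = (36 - 3·8) / 2 = 12/2 = 6
p[0] = (8 - 3·6) / 2 = -10/2 = -5

-5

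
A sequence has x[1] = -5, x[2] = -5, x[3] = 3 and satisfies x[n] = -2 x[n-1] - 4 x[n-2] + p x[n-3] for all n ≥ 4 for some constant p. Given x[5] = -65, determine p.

x[4] = 14 - 5p
x[5] = -40 + 5p
So -40 + 5p = -65, giving p = -5.

-5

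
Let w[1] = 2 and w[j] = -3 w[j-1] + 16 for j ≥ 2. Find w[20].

The fixed point is 16/(1 + 3) = 4, so w[j] - 4 = -3(w[j-1] - 4).
Hence w[j] = -2·(-3)^{j-1} + 4.
w[20] = -2·(-3)^{19} + 4 = -2·-1162261467 + 4 = 2324522938.

2324522938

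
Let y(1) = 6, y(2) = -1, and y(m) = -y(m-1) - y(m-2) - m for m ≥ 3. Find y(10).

3

y(3) = -(-1) - 6 - 3 = -8
y(4) = -(-8) - (-1) - 4 = 5
y(5) = -5 - (-8) - 5 = -2
y(6) = -(-2) - 5 - 6 = -9
y(7) = -(-9) - (-2) - 7 = 4
y(8) = -4 - (-9) - 8 = -3
y(9) = -(-3) - 4 - 9 = -10
y(10) = -(-10) - (-3) - 10 = 3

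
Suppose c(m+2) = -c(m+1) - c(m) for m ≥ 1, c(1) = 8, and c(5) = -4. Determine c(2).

-4

Let c(2) = z.
c(3) = -8 - z
c(4) = 8
c(5) = z
So z = -4, giving z = -4.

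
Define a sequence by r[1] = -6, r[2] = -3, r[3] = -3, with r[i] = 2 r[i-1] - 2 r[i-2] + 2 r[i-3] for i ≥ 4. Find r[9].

r[4] = 2(-3) - 2(-3) + 2(-6) = -12
r[5] = 2(-12) - 2(-3) + 2(-3) = -24
r[6] = 2(-24) - 2(-12) + 2(-3) = -30
r[7] = 2(-30) - 2(-24) + 2(-12) = -36
r[8] = 2(-36) - 2(-30) + 2(-24) = -60
r[9] = 2(-60) - 2(-36) + 2(-30) = -108

-108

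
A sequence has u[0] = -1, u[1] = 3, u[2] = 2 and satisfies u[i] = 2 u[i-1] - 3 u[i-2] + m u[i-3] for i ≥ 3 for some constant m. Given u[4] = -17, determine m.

-1

u[3] = -5 - m
u[4] = -16 + m
So -16 + m = -17, giving m = -1.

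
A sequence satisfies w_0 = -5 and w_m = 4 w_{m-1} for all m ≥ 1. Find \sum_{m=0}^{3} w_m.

w_1 = 4*(-5) = -20
w_2 = 4*(-20) = -80
w_3 = 4*(-80) = -320
Sum = (-5) + (-20) + (-80) + (-320) = -425

-425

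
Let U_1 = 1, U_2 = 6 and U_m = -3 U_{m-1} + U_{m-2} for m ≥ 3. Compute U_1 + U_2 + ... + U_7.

-1571

U_3 = -3*6 + 1 = -17
U_4 = -3*(-17) + 6 = 57
U_5 = -3*57 + (-17) = -188
U_6 = -3*(-188) + 57 = 621
U_7 = -3*621 + (-188) = -2051
Sum = 1 + 6 + (-17) + 57 + (-188) + 621 + (-2051) = -1571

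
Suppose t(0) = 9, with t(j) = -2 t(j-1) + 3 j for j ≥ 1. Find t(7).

-1059

t(1) = -2·9 + 3 = -15
t(2) = -2·(-15) + 6 = 36
t(3) = -2·36 + 9 = -63
t(4) = -2·(-63) + 12 = 138
t(5) = -2·138 + 15 = -261
t(6) = -2·(-261) + 18 = 540
t(7) = -2·540 + 21 = -1059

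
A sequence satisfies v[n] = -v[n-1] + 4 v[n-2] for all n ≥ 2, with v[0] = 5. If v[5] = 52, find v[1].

8

Let v[1] = y.
v[2] = 20 - y
v[3] = -20 + 5y
v[4] = 100 - 9y
v[5] = -180 + 29y
So -180 + 29y = 52, giving y = 8.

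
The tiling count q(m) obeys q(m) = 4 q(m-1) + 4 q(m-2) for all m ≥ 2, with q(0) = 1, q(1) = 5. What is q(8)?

q(2) = 4(5) + 4(1) = 24
q(3) = 4(24) + 4(5) = 116
q(4) = 4(116) + 4(24) = 560
q(5) = 4(560) + 4(116) = 2704
q(6) = 4(2704) + 4(560) = 13056
q(7) = 4(13056) + 4(2704) = 63040
q(8) = 4(63040) + 4(13056) = 304384

304384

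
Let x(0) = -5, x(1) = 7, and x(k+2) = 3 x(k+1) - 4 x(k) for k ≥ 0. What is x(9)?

x(2) = 3*7 - 4*(-5) = 41
x(3) = 3*41 - 4*7 = 95
x(4) = 3*95 - 4*41 = 121
x(5) = 3*121 - 4*95 = -17
x(6) = 3*(-17) - 4*121 = -535
x(7) = 3*(-535) - 4*(-17) = -1537
x(8) = 3*(-1537) - 4*(-535) = -2471
x(9) = 3*(-2471) - 4*(-1537) = -1265

-1265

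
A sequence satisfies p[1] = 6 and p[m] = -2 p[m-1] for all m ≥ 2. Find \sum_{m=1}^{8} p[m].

p[2] = -2·6 = -12
p[3] = -2·(-12) = 24
p[4] = -2·24 = -48
p[5] = -2·(-48) = 96
p[6] = -2·96 = -192
p[7] = -2·(-192) = 384
p[8] = -2·384 = -768
Sum = 6 + (-12) + 24 + (-48) + 96 + (-192) + 384 + (-768) = -510

-510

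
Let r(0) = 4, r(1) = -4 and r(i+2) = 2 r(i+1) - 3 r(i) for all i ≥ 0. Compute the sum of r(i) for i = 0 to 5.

r(2) = 2(-4) - 3(4) = -20
r(3) = 2(-20) - 3(-4) = -28
r(4) = 2(-28) - 3(-20) = 4
r(5) = 2(4) - 3(-28) = 92
Sum = 4 + (-4) + (-20) + (-28) + 4 + 92 = 48

48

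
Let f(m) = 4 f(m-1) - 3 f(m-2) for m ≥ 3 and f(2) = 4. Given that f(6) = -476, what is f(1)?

Let f(1) = w.
f(3) = 16 - 3w
f(4) = 52 - 12w
f(5) = 160 - 39w
f(6) = 484 - 120w
So 484 - 120w = -476, giving w = 8.

8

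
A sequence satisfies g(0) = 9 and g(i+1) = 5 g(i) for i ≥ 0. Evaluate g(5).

g(1) = 5*9 = 45
g(2) = 5*45 = 225
g(3) = 5*225 = 1125
g(4) = 5*1125 = 5625
g(5) = 5*5625 = 28125

28125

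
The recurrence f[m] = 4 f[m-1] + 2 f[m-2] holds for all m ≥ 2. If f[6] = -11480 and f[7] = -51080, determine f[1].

-5

Rearranging, f[m-2] = (f[m] - 4 f[m-1]) / 2.
f[5] = (-51080 - 4(-11480)) / 2 = -5160/2 = -2580
f[4] = (-11480 - 4(-2580)) / 2 = -1160/2 = -580
f[3] = (-2580 - 4(-580)) / 2 = -260/2 = -130
f[2] = (-580 - 4(-130)) / 2 = -60/2 = -30
f[1] = (-130 - 4(-30)) / 2 = -10/2 = -5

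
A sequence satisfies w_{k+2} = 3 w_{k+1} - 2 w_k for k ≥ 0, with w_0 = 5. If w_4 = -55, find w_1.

Let w_1 = v.
w_2 = -10 + 3v
w_3 = -30 + 7v
w_4 = -70 + 15v
So -70 + 15v = -55, giving v = 1.

1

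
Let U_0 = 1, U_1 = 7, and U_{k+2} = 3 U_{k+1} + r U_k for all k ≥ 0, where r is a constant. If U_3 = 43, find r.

-2

U_2 = 21 + r
U_3 = 63 + 10r
So 63 + 10r = 43, giving r = -2.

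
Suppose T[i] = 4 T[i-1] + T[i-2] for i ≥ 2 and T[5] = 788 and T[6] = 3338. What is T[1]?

4

Rearranging, T[i-2] = T[i] - 4 T[i-1].
T[4] = 3338 - 4(788) = 186
T[3] = 788 - 4(186) = 44
T[2] = 186 - 4(44) = 10
T[1] = 44 - 4(10) = 4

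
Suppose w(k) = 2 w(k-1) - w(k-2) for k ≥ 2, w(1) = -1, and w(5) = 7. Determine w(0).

Let w(0) = z.
w(2) = -2 - z
w(3) = -3 - 2z
w(4) = -4 - 3z
w(5) = -5 - 4z
So -5 - 4z = 7, giving z = -3.

-3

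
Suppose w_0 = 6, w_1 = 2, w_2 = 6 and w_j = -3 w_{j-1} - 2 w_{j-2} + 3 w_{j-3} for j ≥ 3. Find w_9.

w_3 = -3*6 - 2*2 + 3*6 = -4
w_4 = -3*(-4) - 2*6 + 3*2 = 6
w_5 = -3*6 - 2*(-4) + 3*6 = 8
w_6 = -3*8 - 2*6 + 3*(-4) = -48
w_7 = -3*(-48) - 2*8 + 3*6 = 146
w_8 = -3*146 - 2*(-48) + 3*8 = -318
w_9 = -3*(-318) - 2*146 + 3*(-48) = 518

518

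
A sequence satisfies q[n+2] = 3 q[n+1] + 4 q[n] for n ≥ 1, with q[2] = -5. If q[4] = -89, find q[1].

Let q[1] = x.
q[3] = -15 + 4x
q[4] = -65 + 12x
So -65 + 12x = -89, giving x = -2.

-2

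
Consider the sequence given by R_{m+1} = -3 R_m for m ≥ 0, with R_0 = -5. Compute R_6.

-3645

R_1 = -3*(-5) = 15
R_2 = -3*15 = -45
R_3 = -3*(-45) = 135
R_4 = -3*135 = -405
R_5 = -3*(-405) = 1215
R_6 = -3*1215 = -3645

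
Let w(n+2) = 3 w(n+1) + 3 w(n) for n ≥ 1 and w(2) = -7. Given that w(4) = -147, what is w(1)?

Let w(1) = y.
w(3) = -21 + 3y
w(4) = -84 + 9y
So -84 + 9y = -147, giving y = -7.

-7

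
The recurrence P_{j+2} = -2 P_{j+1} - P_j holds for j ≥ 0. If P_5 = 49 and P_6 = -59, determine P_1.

9

Rearranging, P_{j-2} = -(P_j + 2 P_{j-1}).
P_4 = -(-59 + 2*49) = -39
P_3 = -(49 + 2*(-39)) = 29
P_2 = -(-39 + 2*29) = -19
P_1 = -(29 + 2*(-19)) = 9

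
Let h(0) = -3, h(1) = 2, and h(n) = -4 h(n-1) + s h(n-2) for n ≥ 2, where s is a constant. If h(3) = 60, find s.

2

h(2) = -8 - 3s
h(3) = 32 + 14s
So 32 + 14s = 60, giving s = 2.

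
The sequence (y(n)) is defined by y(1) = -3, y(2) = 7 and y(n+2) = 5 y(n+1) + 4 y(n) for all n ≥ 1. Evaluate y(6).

4607

y(3) = 5(7) + 4(-3) = 23
y(4) = 5(23) + 4(7) = 143
y(5) = 5(143) + 4(23) = 807
y(6) = 5(807) + 4(143) = 4607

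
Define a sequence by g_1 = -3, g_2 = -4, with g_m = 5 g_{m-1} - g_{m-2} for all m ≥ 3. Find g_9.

-204473

g_3 = 5(-4) - (-3) = -17
g_4 = 5(-17) - (-4) = -81
g_5 = 5(-81) - (-17) = -388
g_6 = 5(-388) - (-81) = -1859
g_7 = 5(-1859) - (-388) = -8907
g_8 = 5(-8907) - (-1859) = -42676
g_9 = 5(-42676) - (-8907) = -204473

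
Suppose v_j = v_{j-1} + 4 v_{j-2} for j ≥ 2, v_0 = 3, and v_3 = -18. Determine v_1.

-6

Let v_1 = x.
v_2 = 12 + x
v_3 = 12 + 5x
So 12 + 5x = -18, giving x = -6.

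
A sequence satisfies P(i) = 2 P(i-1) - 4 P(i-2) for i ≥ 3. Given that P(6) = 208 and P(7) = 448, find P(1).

7

Rearranging, P(i-2) = (P(i) - 2 P(i-1)) / -4.
P(5) = (448 - 2·208) / -4 = 32/-4 = -8
P(4) = (208 - 2·(-8)) / -4 = 224/-4 = -56
P(3) = (-8 - 2·(-56)) / -4 = 104/-4 = -26
P(2) = (-56 - 2·(-26)) / -4 = -4/-4 = 1
P(1) = (-26 - 2·1) / -4 = -28/-4 = 7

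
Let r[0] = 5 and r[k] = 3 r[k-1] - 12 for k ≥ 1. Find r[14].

The fixed point is -12/(1 - 3) = 6, so r[k] - 6 = 3(r[k-1] - 6).
Hence r[k] = -1·3^k + 6.
r[14] = -1·3^{14} + 6 = -1·4782969 + 6 = -4782963.

-4782963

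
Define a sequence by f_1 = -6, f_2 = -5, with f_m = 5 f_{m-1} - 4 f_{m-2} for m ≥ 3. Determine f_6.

f_3 = 5*(-5) - 4*(-6) = -1
f_4 = 5*(-1) - 4*(-5) = 15
f_5 = 5*15 - 4*(-1) = 79
f_6 = 5*79 - 4*15 = 335

335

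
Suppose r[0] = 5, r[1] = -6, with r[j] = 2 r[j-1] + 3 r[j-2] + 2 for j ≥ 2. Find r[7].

-6

r[2] = 2*(-6) + 3*5 + 2 = 5
r[3] = 2*5 + 3*(-6) + 2 = -6
r[4] = 2*(-6) + 3*5 + 2 = 5
r[5] = 2*5 + 3*(-6) + 2 = -6
r[6] = 2*(-6) + 3*5 + 2 = 5
r[7] = 2*5 + 3*(-6) + 2 = -6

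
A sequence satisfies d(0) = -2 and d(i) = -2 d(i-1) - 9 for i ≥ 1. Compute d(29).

The fixed point is -9/(1 + 2) = -3, so d(i) + 3 = -2(d(i-1) + 3).
Hence d(i) = 1·(-2)^i - 3.
d(29) = 1·(-2)^{29} - 3 = 1·-536870912 - 3 = -536870915.

-536870915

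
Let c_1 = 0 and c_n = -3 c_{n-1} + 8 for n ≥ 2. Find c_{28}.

The fixed point is 8/(1 + 3) = 2, so c_n - 2 = -3(c_{n-1} - 2).
Hence c_n = -2·(-3)^{n-1} + 2.
c_{28} = -2·(-3)^{27} + 2 = -2·-7625597484987 + 2 = 15251194969976.

15251194969976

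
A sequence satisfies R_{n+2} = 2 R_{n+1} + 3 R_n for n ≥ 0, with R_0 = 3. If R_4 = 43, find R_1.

-1

Let R_1 = v.
R_2 = 9 + 2v
R_3 = 18 + 7v
R_4 = 63 + 20v
So 63 + 20v = 43, giving v = -1.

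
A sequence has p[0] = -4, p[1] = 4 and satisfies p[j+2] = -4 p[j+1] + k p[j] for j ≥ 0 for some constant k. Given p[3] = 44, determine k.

-1

p[2] = -16 - 4k
p[3] = 64 + 20k
So 64 + 20k = 44, giving k = -1.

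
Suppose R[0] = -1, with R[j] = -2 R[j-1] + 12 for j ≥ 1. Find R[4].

R[1] = -2*(-1) + 12 = 14
R[2] = -2*14 + 12 = -16
R[3] = -2*(-16) + 12 = 44
R[4] = -2*44 + 12 = -76

-76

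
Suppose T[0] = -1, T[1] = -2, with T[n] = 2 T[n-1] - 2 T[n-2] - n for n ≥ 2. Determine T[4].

T[2] = 2·(-2) - 2·(-1) - 2 = -4
T[3] = 2·(-4) - 2·(-2) - 3 = -7
T[4] = 2·(-7) - 2·(-4) - 4 = -10

-10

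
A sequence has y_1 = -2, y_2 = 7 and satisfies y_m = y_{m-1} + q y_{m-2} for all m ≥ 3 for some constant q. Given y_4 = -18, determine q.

y_3 = 7 - 2q
y_4 = 7 + 5q
So 7 + 5q = -18, giving q = -5.

-5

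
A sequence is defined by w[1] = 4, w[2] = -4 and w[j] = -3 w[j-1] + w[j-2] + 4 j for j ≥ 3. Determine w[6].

w[3] = -3*(-4) + 4 + 12 = 28
w[4] = -3*28 + (-4) + 16 = -72
w[5] = -3*(-72) + 28 + 20 = 264
w[6] = -3*264 + (-72) + 24 = -840

-840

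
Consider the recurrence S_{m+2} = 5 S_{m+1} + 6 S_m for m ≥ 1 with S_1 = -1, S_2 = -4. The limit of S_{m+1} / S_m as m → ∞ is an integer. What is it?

The characteristic equation is r^2 - 5r - 6 = 0, which factors as (r - 6)(r + 1) = 0.
So the roots are 6 and -1. Since |6| > |-1| and the coefficient of 6^m is non-zero, the ratio tends to 6.

6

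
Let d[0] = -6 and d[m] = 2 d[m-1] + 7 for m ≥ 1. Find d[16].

65529

The fixed point is 7/(1 - 2) = -7, so d[m] + 7 = 2(d[m-1] + 7).
Hence d[m] = 1·2^m - 7.
d[16] = 1·2^{16} - 7 = 1·65536 - 7 = 65529.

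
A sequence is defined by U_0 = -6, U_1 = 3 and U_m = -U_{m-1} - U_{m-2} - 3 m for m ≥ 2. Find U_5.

U_2 = -3 - (-6) - 6 = -3
U_3 = -(-3) - 3 - 9 = -9
U_4 = -(-9) - (-3) - 12 = 0
U_5 = -0 - (-9) - 15 = -6

-6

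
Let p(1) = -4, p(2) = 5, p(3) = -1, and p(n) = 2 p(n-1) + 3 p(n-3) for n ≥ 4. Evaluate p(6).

p(4) = 2*(-1) + 3*(-4) = -14
p(5) = 2*(-14) + 3*5 = -13
p(6) = 2*(-13) + 3*(-1) = -29

-29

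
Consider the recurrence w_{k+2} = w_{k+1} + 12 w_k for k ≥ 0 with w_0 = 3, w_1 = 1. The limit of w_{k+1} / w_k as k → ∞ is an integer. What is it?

The characteristic equation is r^2 - r - 12 = 0, which factors as (r - 4)(r + 3) = 0.
So the roots are 4 and -3. Since |4| > |-3| and the coefficient of 4^k is non-zero, the ratio tends to 4.

4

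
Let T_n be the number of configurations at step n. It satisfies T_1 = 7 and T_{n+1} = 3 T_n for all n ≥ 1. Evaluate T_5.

T_2 = 3*7 = 21
T_3 = 3*21 = 63
T_4 = 3*63 = 189
T_5 = 3*189 = 567

567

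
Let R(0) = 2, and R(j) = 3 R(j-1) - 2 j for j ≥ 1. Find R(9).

R(1) = 3*2 - 2 = 4
R(2) = 3*4 - 4 = 8
R(3) = 3*8 - 6 = 18
R(4) = 3*18 - 8 = 46
R(5) = 3*46 - 10 = 128
R(6) = 3*128 - 12 = 372
R(7) = 3*372 - 14 = 1102
R(8) = 3*1102 - 16 = 3290
R(9) = 3*3290 - 18 = 9852

9852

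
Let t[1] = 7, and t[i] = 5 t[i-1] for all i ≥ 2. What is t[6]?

21875

t[2] = 5*7 = 35
t[3] = 5*35 = 175
t[4] = 5*175 = 875
t[5] = 5*875 = 4375
t[6] = 5*4375 = 21875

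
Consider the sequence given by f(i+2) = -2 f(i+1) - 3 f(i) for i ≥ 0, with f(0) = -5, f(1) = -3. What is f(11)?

1119

f(2) = -2(-3) - 3(-5) = 21
f(3) = -2(21) - 3(-3) = -33
f(4) = -2(-33) - 3(21) = 3
f(5) = -2(3) - 3(-33) = 93
f(6) = -2(93) - 3(3) = -195
f(7) = -2(-195) - 3(93) = 111
f(8) = -2(111) - 3(-195) = 363
f(9) = -2(363) - 3(111) = -1059
f(10) = -2(-1059) - 3(363) = 1029
f(11) = -2(1029) - 3(-1059) = 1119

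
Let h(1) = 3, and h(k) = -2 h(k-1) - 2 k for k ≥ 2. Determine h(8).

-532

h(2) = -2(3) - 4 = -10
h(3) = -2(-10) - 6 = 14
h(4) = -2(14) - 8 = -36
h(5) = -2(-36) - 10 = 62
h(6) = -2(62) - 12 = -136
h(7) = -2(-136) - 14 = 258
h(8) = -2(258) - 16 = -532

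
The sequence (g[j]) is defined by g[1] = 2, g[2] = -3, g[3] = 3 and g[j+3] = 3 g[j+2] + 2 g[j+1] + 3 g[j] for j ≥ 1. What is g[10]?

19485

g[4] = 3*3 + 2*(-3) + 3*2 = 9
g[5] = 3*9 + 2*3 + 3*(-3) = 24
g[6] = 3*24 + 2*9 + 3*3 = 99
g[7] = 3*99 + 2*24 + 3*9 = 372
g[8] = 3*372 + 2*99 + 3*24 = 1386
g[9] = 3*1386 + 2*372 + 3*99 = 5199
g[10] = 3*5199 + 2*1386 + 3*372 = 19485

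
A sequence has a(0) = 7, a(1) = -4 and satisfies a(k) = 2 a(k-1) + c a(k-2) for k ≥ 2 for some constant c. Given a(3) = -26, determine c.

a(2) = -8 + 7c
a(3) = -16 + 10c
So -16 + 10c = -26, giving c = -1.

-1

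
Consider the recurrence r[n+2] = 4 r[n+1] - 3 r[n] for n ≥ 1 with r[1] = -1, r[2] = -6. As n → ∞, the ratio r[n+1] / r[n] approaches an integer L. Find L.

3

The characteristic equation is r^2 - 4r + 3 = 0, which factors as (r - 3)(r - 1) = 0.
So the roots are 3 and 1. Since |3| > |1| and the coefficient of 3^n is non-zero, the ratio tends to 3.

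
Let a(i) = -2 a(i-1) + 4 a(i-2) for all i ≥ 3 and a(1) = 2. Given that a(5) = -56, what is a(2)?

5

Let a(2) = x.
a(3) = 8 - 2x
a(4) = -16 + 8x
a(5) = 64 - 24x
So 64 - 24x = -56, giving x = 5.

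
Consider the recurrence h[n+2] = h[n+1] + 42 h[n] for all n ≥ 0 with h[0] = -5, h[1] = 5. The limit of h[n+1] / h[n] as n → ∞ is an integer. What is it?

7

The characteristic equation is r^2 - r - 42 = 0, which factors as (r - 7)(r + 6) = 0.
So the roots are 7 and -6. Since |7| > |-6| and the coefficient of 7^n is non-zero, the ratio tends to 7.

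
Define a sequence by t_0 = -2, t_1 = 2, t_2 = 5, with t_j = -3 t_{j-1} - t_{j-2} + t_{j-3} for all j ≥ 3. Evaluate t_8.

t_3 = -3*5 - 2 + (-2) = -19
t_4 = -3*(-19) - 5 + 2 = 54
t_5 = -3*54 - (-19) + 5 = -138
t_6 = -3*(-138) - 54 + (-19) = 341
t_7 = -3*341 - (-138) + 54 = -831
t_8 = -3*(-831) - 341 + (-138) = 2014

2014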